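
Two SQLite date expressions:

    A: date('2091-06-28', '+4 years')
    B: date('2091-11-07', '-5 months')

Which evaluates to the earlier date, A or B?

A = 2095-06-28.
B = 2091-06-07.
B is earlier.

B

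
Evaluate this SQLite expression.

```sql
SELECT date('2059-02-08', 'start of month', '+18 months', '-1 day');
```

2060-07-31

`start of month` rewinds 2059-02-08 to 2059-02-01.
Adding +18 months to 2059-02-01 gives 2060-08-01.
Going back 1 day from 2060-08-01 reaches 2060-07-31 (last day of July, 31 days).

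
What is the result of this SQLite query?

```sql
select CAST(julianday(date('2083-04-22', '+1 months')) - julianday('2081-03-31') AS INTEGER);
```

Adding +1 month to 2083-04-22 gives 2083-05-22.
0 days remain in March 2081 after the 31st (31 − 31).
Full months from April 2081 through April 2083 contribute their day counts.
Then 22 days into May 2083.
Total: 0 + 30 + 31 + 30 + 31 + 31 + 30 + 31 + 30 + 31 + 31 + 28 + 31 + 30 + 31 + 30 + 31 + 31 + 30 + 31 + 30 + 31 + 31 + 28 + 31 + 30 + 22 = 782.

782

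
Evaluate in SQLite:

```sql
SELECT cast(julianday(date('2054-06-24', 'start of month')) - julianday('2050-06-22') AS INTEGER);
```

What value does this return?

1440

`start of month` rewinds 2054-06-24 to 2054-06-01.
8 days remain in June 2050 after the 22nd (30 − 22).
Full months from July 2050 through May 2054 contribute their day counts.
Then 1 day into June 2054.
Total: 8 + 31 + 31 + 30 + 31 + 30 + 31 + 31 + 28 + 31 + 30 + 31 + 30 + 31 + 31 + 30 + 31 + 30 + 31 + 31 + 29 + 31 + 30 + 31 + 30 + 31 + 31 + 30 + 31 + 30 + 31 + 31 + 28 + 31 + 30 + 31 + 30 + 31 + 31 + 30 + 31 + 30 + 31 + 31 + 28 + 31 + 30 + 31 + 1 = 1440.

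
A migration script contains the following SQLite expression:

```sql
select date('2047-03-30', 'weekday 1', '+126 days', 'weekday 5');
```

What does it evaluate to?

`weekday 1` advances to the next Monday; 2047-03-30 is a Saturday, so it moves forward to 2047-04-01.
Applying '+126 days' to 2047-04-01: counting 126 days forward gives 2047-08-05.
`weekday 5` advances to the next Friday; 2047-08-05 is a Monday, so it moves forward to 2047-08-09.

2047-08-09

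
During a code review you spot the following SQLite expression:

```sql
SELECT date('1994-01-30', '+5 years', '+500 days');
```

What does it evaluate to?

Adding +5 years to 1994-01-30 gives 1999-01-30.
Applying '+500 days' to 1999-01-30: counting 500 days forward gives 2000-06-13.

2000-06-13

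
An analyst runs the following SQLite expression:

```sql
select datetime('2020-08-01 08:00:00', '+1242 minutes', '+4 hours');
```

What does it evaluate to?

1242 minutes = 20h 42m; +1242 minutes from 2020-08-01 08:00:00 is 2020-08-02 04:42:00 (crosses midnight).
+4 hours from 2020-08-02 04:42:00 is 2020-08-02 08:42:00.

2020-08-02 08:42:00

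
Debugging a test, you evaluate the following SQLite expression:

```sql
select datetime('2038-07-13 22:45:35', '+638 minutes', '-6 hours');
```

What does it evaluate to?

638 minutes = 10h 38m; +638 minutes from 2038-07-13 22:45:35 is 2038-07-14 09:23:35 (crosses midnight).
-6 hours from 2038-07-14 09:23:35 is 2038-07-14 03:23:35.

2038-07-14 03:23:35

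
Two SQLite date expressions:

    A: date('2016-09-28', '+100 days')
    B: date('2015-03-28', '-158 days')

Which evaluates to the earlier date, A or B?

A = 2017-01-06.
B = 2014-10-21.
B is earlier.

B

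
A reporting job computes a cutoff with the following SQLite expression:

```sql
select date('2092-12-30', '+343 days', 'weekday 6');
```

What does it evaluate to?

2093-12-12

Applying '+343 days' to 2092-12-30: counting 343 days forward gives 2093-12-08.
`weekday 6` advances to the next Saturday; 2093-12-08 is a Tuesday, so it moves forward to 2093-12-12.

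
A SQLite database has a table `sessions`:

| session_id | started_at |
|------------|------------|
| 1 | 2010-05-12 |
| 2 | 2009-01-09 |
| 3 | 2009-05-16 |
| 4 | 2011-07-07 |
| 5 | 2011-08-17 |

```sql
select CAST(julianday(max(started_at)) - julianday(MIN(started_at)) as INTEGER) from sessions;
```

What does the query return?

MIN = 2009-01-09, MAX = 2011-08-17.
22 days remain in January 2009 after the 9th (31 − 9).
Full months from February 2009 through July 2011 contribute their day counts.
Then 17 days into August 2011.
Total: 22 + 28 + 31 + 30 + 31 + 30 + 31 + 31 + 30 + 31 + 30 + 31 + 31 + 28 + 31 + 30 + 31 + 30 + 31 + 31 + 30 + 31 + 30 + 31 + 31 + 28 + 31 + 30 + 31 + 30 + 31 + 17 = 950.

950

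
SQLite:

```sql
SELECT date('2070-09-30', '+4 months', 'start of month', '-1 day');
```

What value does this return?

2070-12-31

Adding +4 months to 2070-09-30 gives 2071-01-30.
`start of month` rewinds 2071-01-30 to 2071-01-01.
Going back 1 day from 2071-01-01 reaches 2070-12-31 (last day of December, 31 days).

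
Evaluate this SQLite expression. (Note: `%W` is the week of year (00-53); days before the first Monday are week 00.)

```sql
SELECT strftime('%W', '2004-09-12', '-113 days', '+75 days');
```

First apply '-113 days', '+75 days': 2004-09-12 → 2004-08-05.
2004-08-05 is a Thursday. SQLite's %W counts Mondays since the year started; the result is 31.

31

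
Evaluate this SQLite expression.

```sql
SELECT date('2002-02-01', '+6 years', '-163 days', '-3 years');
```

Adding +6 years to 2002-02-01 gives 2008-02-01.
Applying '-163 days' to 2008-02-01: counting 163 days back gives 2007-08-22.
Adding -3 years to 2007-08-22 gives 2004-08-22.

2004-08-22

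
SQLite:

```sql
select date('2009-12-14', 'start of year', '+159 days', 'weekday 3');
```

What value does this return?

2009-06-10

`start of year` rewinds 2009-12-14 to 2009-01-01.
Applying '+159 days' to 2009-01-01: counting 159 days forward gives 2009-06-09.
`weekday 3` advances to the next Wednesday; 2009-06-09 is a Tuesday, so it moves forward to 2009-06-10.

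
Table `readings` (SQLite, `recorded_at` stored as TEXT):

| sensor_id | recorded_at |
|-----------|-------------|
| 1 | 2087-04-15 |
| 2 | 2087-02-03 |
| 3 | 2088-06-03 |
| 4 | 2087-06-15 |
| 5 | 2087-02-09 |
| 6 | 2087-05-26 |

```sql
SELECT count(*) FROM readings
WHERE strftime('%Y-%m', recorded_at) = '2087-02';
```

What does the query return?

Rows with year-month 2087-02: 2087-02-03, 2087-02-09 → 2.

2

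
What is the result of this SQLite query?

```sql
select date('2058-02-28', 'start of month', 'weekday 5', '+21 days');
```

2058-02-22

`start of month` rewinds 2058-02-28 to 2058-02-01.
`weekday 5` advances to the next Friday; 2058-02-01 is already a Friday, so it stays at 2058-02-01.
Advancing 21 more days within February lands on 2058-02-22.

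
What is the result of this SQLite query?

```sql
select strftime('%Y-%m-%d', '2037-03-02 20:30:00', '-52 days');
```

2037-01-09

First apply '-52 days': 2037-03-02 20:30:00 → 2037-01-09 20:30:00.
`%Y-%m-%d` extracts the ISO date: 2037-01-09.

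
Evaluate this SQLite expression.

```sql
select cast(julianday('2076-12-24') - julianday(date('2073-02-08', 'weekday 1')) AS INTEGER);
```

`weekday 1` advances to the next Monday; 2073-02-08 is a Wednesday, so it moves forward to 2073-02-13.
15 days remain in February 2073 after the 13th (28 − 13).
Full months from March 2073 through November 2076 contribute their day counts.
Then 24 days into December 2076.
Total: 15 + 31 + 30 + 31 + 30 + 31 + 31 + 30 + 31 + 30 + 31 + 31 + 28 + 31 + 30 + 31 + 30 + 31 + 31 + 30 + 31 + 30 + 31 + 31 + 28 + 31 + 30 + 31 + 30 + 31 + 31 + 30 + 31 + 30 + 31 + 31 + 29 + 31 + 30 + 31 + 30 + 31 + 31 + 30 + 31 + 30 + 24 = 1410.

1410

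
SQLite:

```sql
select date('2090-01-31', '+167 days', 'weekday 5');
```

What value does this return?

2090-07-21

Applying '+167 days' to 2090-01-31: counting 167 days forward gives 2090-07-17.
`weekday 5` advances to the next Friday; 2090-07-17 is a Monday, so it moves forward to 2090-07-21.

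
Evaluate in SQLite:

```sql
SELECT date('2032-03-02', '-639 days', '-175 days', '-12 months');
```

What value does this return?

2028-12-09

Applying '-639 days' to 2032-03-02: counting 639 days back gives 2030-06-02.
Applying '-175 days' to 2030-06-02: counting 175 days back gives 2029-12-09.
Adding -12 months to 2029-12-09 gives 2028-12-09.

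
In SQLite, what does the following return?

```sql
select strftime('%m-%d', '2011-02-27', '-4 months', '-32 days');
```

First apply '-4 months', '-32 days': 2011-02-27 → 2010-09-25.
`%m-%d` extracts the month-day: 09-25.

09-25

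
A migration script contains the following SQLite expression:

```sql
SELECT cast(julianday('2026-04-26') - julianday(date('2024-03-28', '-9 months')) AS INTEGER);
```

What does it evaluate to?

1033

Adding -9 months to 2024-03-28 gives 2023-06-28.
2 days remain in June 2023 after the 28th (30 − 28).
Full months from July 2023 through March 2026 contribute their day counts.
Then 26 days into April 2026.
Total: 2 + 31 + 31 + 30 + 31 + 30 + 31 + 31 + 29 + 31 + 30 + 31 + 30 + 31 + 31 + 30 + 31 + 30 + 31 + 31 + 28 + 31 + 30 + 31 + 30 + 31 + 31 + 30 + 31 + 30 + 31 + 31 + 28 + 31 + 26 = 1033.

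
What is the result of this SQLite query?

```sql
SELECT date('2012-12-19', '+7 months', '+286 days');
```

2014-05-01

Adding +7 months to 2012-12-19 gives 2013-07-19.
Applying '+286 days' to 2013-07-19: counting 286 days forward gives 2014-05-01.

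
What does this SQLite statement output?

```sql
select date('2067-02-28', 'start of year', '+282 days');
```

2067-10-10

`start of year` rewinds 2067-02-28 to 2067-01-01.
Applying '+282 days' to 2067-01-01: counting 282 days forward gives 2067-10-10.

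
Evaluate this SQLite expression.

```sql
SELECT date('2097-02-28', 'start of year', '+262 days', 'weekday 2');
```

2097-09-24

`start of year` rewinds 2097-02-28 to 2097-01-01.
Applying '+262 days' to 2097-01-01: counting 262 days forward gives 2097-09-20.
`weekday 2` advances to the next Tuesday; 2097-09-20 is a Friday, so it moves forward to 2097-09-24.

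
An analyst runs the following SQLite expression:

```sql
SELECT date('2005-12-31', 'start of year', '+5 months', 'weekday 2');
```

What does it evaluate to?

2005-06-07

`start of year` rewinds 2005-12-31 to 2005-01-01.
Adding +5 months to 2005-01-01 gives 2005-06-01.
`weekday 2` advances to the next Tuesday; 2005-06-01 is a Wednesday, so it moves forward to 2005-06-07.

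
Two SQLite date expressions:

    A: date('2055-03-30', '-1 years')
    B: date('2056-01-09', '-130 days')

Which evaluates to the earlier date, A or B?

A

A = 2054-03-30.
B = 2055-09-01.
A is earlier.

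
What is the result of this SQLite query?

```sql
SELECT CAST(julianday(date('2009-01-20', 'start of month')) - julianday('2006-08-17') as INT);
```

`start of month` rewinds 2009-01-20 to 2009-01-01.
14 days remain in August 2006 after the 17th (31 − 17).
Full months from September 2006 through December 2008 contribute their day counts.
Then 1 day into January 2009.
Total: 14 + 30 + 31 + 30 + 31 + 31 + 28 + 31 + 30 + 31 + 30 + 31 + 31 + 30 + 31 + 30 + 31 + 31 + 29 + 31 + 30 + 31 + 30 + 31 + 31 + 30 + 31 + 30 + 31 + 1 = 868.

868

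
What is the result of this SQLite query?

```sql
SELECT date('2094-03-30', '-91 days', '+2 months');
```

Applying '-91 days' to 2094-03-30: counting 91 days back gives 2093-12-29.
Adding +2 months to 2093-12-29 targets 2094-02-29. February 2094 has only 28 days, so SQLite normalizes the 1-day overflow forward to 2094-03-01.

2094-03-01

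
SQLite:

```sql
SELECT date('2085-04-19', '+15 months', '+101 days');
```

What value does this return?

2086-10-28

Adding +15 months to 2085-04-19 gives 2086-07-19.
Applying '+101 days' to 2086-07-19: counting 101 days forward gives 2086-10-28.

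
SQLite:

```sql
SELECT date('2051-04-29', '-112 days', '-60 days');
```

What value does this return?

2050-11-08

Applying '-112 days' to 2051-04-29: counting 112 days back gives 2051-01-07.
Applying '-60 days' to 2051-01-07: counting 60 days back gives 2050-11-08.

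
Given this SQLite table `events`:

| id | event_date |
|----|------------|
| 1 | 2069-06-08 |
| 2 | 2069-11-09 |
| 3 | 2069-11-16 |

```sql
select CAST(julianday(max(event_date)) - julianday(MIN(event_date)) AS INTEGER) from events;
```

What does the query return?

MIN = 2069-06-08, MAX = 2069-11-16.
22 days remain in June 2069 after the 8th (30 − 8).
July 2069: 31 days.
August 2069: 31 days.
September 2069: 30 days.
October 2069: 31 days.
Then 16 days into November 2069.
Total: 22 + 31 + 31 + 30 + 31 + 16 = 161.

161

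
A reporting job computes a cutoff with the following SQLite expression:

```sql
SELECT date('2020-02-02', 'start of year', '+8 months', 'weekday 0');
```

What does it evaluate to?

`start of year` rewinds 2020-02-02 to 2020-01-01.
Adding +8 months to 2020-01-01 gives 2020-09-01.
`weekday 0` advances to the next Sunday; 2020-09-01 is a Tuesday, so it moves forward to 2020-09-06.

2020-09-06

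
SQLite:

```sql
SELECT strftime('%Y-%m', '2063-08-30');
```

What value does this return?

`%Y-%m` extracts the year-month: 2063-08.

2063-08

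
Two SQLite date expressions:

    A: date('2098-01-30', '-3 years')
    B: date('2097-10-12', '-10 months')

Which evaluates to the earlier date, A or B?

A = 2095-01-30.
B = 2096-12-12.
A is earlier.

A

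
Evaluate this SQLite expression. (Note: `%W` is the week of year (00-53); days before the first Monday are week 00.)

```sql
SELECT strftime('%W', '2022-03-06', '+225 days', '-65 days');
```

32

First apply '+225 days', '-65 days': 2022-03-06 → 2022-08-13.
2022-08-13 is a Saturday. SQLite's %W counts Mondays since the year started; the result is 32.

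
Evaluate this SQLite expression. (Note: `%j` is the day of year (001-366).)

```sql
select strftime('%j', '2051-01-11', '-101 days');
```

First apply '-101 days': 2051-01-11 → 2050-10-02.
Day-of-year for 2050-10-02: days since 2050-01-01 inclusive = 275, zero-padded to 275.

275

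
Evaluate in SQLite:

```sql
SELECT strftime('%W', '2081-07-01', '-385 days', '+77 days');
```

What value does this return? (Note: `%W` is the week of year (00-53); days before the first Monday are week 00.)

First apply '-385 days', '+77 days': 2081-07-01 → 2080-08-27.
2080-08-27 is a Tuesday. SQLite's %W counts Mondays since the year started; the result is 35.

35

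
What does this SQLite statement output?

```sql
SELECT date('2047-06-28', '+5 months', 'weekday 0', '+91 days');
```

Adding +5 months to 2047-06-28 gives 2047-11-28.
`weekday 0` advances to the next Sunday; 2047-11-28 is a Thursday, so it moves forward to 2047-12-01.
Applying '+91 days' to 2047-12-01: counting 91 days forward gives 2048-03-01.

2048-03-01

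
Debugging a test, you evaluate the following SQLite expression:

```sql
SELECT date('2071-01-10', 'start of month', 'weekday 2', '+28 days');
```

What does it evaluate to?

`start of month` rewinds 2071-01-10 to 2071-01-01.
`weekday 2` advances to the next Tuesday; 2071-01-01 is a Thursday, so it moves forward to 2071-01-06.
January 2071 has 31 days; 25 remain after the 6th, so 26 days reach 2071-02-01.
Advancing 2 more days within February lands on 2071-02-03.

2071-02-03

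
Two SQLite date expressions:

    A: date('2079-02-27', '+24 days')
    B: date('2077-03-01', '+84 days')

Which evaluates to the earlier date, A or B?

B

A = 2079-03-23.
B = 2077-05-24.
B is earlier.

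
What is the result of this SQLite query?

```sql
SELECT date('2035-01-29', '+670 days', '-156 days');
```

Applying '+670 days' to 2035-01-29: counting 670 days forward gives 2036-11-29.
Applying '-156 days' to 2036-11-29: counting 156 days back gives 2036-06-26.

2036-06-26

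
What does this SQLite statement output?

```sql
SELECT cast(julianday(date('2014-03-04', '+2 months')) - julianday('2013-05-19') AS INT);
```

Adding +2 months to 2014-03-04 gives 2014-05-04.
12 days remain in May 2013 after the 19th (31 − 19).
Full months from June 2013 through April 2014 contribute their day counts.
Then 4 days into May 2014.
Total: 12 + 30 + 31 + 31 + 30 + 31 + 30 + 31 + 31 + 28 + 31 + 30 + 4 = 350.

350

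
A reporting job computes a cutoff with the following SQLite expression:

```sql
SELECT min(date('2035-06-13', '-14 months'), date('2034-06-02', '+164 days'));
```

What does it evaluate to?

date('2035-06-13', '-14 months') → 2034-04-13.
date('2034-06-02', '+164 days') → 2034-11-13.
Earlier of the two is 2034-04-13.

2034-04-13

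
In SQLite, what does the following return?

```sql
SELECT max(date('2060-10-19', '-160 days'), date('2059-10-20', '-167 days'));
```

2060-05-12

date('2060-10-19', '-160 days') → 2060-05-12.
date('2059-10-20', '-167 days') → 2059-05-06.
Later of the two is 2060-05-12.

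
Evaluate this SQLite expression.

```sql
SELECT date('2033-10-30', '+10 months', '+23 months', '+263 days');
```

2037-04-19

Adding +10 months to 2033-10-30 gives 2034-08-30.
Adding +23 months to 2034-08-30 gives 2036-07-30.
Applying '+263 days' to 2036-07-30: counting 263 days forward gives 2037-04-19.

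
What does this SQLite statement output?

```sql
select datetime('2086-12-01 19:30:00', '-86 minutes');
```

2086-12-01 18:04:00

86 minutes = 1h 26m; -86 minutes from 2086-12-01 19:30:00 is 2086-12-01 18:04:00.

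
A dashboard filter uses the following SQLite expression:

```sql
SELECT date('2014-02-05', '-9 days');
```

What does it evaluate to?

2014-01-27

Going back 5 days from 2014-02-05 reaches 2014-01-31 (last day of January, 31 days).
Going back 4 days within January lands on 2014-01-27.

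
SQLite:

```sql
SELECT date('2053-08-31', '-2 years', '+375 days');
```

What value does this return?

Adding -2 years to 2053-08-31 gives 2051-08-31.
Applying '+375 days' to 2051-08-31: counting 375 days forward gives 2052-09-09.

2052-09-09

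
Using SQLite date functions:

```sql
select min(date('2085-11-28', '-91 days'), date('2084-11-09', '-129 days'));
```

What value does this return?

date('2085-11-28', '-91 days') → 2085-08-29.
date('2084-11-09', '-129 days') → 2084-07-03.
Earlier of the two is 2084-07-03.

2084-07-03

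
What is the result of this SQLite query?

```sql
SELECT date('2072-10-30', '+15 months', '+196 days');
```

Adding +15 months to 2072-10-30 gives 2074-01-30.
Applying '+196 days' to 2074-01-30: counting 196 days forward gives 2074-08-14.

2074-08-14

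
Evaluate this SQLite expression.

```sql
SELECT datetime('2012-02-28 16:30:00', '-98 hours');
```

-98 hours from 2012-02-28 16:30:00 is 2012-02-24 14:30:00 (crosses midnight).

2012-02-24 14:30:00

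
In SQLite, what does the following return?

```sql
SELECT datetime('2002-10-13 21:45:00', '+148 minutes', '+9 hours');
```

148 minutes = 2h 28m; +148 minutes from 2002-10-13 21:45:00 is 2002-10-14 00:13:00 (crosses midnight).
+9 hours from 2002-10-14 00:13:00 is 2002-10-14 09:13:00.

2002-10-14 09:13:00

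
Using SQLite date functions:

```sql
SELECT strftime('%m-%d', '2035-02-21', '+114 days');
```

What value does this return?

06-15

First apply '+114 days': 2035-02-21 → 2035-06-15.
`%m-%d` extracts the month-day: 06-15.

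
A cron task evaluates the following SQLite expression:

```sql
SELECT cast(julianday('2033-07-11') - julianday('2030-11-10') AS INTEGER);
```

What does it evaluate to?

20 days remain in November 2030 after the 10th (30 − 10).
Full months from December 2030 through June 2033 contribute their day counts.
Then 11 days into July 2033.
Total: 20 + 31 + 31 + 28 + 31 + 30 + 31 + 30 + 31 + 31 + 30 + 31 + 30 + 31 + 31 + 29 + 31 + 30 + 31 + 30 + 31 + 31 + 30 + 31 + 30 + 31 + 31 + 28 + 31 + 30 + 31 + 30 + 11 = 974.

974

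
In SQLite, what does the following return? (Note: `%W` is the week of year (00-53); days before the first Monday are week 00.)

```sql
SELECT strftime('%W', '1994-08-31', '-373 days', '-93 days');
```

First apply '-373 days', '-93 days': 1994-08-31 → 1993-05-22.
1993-05-22 is a Saturday. SQLite's %W counts Mondays since the year started; the result is 20.

20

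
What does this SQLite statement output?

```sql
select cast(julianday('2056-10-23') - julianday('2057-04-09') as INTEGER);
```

8 days remain in October 2056 after the 23rd (31 − 23).
November 2056: 30 days.
December 2056: 31 days.
January 2057: 31 days.
February 2057: 28 days.
March 2057: 31 days.
Then 9 days into April 2057.
Total: 8 + 30 + 31 + 31 + 28 + 31 + 9 = 168.
The subtraction is earlier − later, so the result is −168 → -168.

-168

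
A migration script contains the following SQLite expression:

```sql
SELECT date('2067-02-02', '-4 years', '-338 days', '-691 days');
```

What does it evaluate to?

Adding -4 years to 2067-02-02 gives 2063-02-02.
Applying '-338 days' to 2063-02-02: counting 338 days back gives 2062-03-01.
Applying '-691 days' to 2062-03-01: counting 691 days back gives 2060-04-09.

2060-04-09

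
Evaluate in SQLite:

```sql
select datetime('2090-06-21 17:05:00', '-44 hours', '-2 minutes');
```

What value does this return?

2090-06-19 21:03:00

-44 hours from 2090-06-21 17:05:00 is 2090-06-19 21:05:00 (crosses midnight).
-2 minutes from 2090-06-19 21:05:00 is 2090-06-19 21:03:00.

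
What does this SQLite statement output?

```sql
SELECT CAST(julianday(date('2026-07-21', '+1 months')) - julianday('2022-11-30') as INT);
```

1360

Adding +1 month to 2026-07-21 gives 2026-08-21.
0 days remain in November 2022 after the 30th (30 − 30).
Full months from December 2022 through July 2026 contribute their day counts.
Then 21 days into August 2026.
Total: 0 + 31 + 31 + 28 + 31 + 30 + 31 + 30 + 31 + 31 + 30 + 31 + 30 + 31 + 31 + 29 + 31 + 30 + 31 + 30 + 31 + 31 + 30 + 31 + 30 + 31 + 31 + 28 + 31 + 30 + 31 + 30 + 31 + 31 + 30 + 31 + 30 + 31 + 31 + 28 + 31 + 30 + 31 + 30 + 31 + 21 = 1360.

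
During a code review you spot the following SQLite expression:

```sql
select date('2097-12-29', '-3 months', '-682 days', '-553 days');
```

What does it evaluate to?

Adding -3 months to 2097-12-29 gives 2097-09-29.
Applying '-682 days' to 2097-09-29: counting 682 days back gives 2095-11-17.
Applying '-553 days' to 2095-11-17: counting 553 days back gives 2094-05-13.

2094-05-13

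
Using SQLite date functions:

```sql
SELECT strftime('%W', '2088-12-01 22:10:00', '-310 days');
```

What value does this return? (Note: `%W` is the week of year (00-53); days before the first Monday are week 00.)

First apply '-310 days': 2088-12-01 22:10:00 → 2088-01-26 22:10:00.
2088-01-26 is a Monday. SQLite's %W counts Mondays since the year started; the result is 04.

04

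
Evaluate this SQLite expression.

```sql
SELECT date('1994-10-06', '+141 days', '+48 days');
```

Applying '+141 days' to 1994-10-06: counting 141 days forward gives 1995-02-24.
Applying '+48 days' to 1995-02-24: counting 48 days forward gives 1995-04-13.

1995-04-13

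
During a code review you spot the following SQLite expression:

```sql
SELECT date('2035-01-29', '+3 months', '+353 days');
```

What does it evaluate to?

2036-04-16

Adding +3 months to 2035-01-29 gives 2035-04-29.
Applying '+353 days' to 2035-04-29: counting 353 days forward gives 2036-04-16.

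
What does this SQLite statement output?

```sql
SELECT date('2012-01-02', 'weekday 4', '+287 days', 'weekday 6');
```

`weekday 4` advances to the next Thursday; 2012-01-02 is a Monday, so it moves forward to 2012-01-05.
Applying '+287 days' to 2012-01-05: counting 287 days forward gives 2012-10-18.
`weekday 6` advances to the next Saturday; 2012-10-18 is a Thursday, so it moves forward to 2012-10-20.

2012-10-20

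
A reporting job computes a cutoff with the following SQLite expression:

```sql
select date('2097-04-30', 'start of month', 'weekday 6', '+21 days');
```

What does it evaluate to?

2097-04-27

`start of month` rewinds 2097-04-30 to 2097-04-01.
`weekday 6` advances to the next Saturday; 2097-04-01 is a Monday, so it moves forward to 2097-04-06.
Advancing 21 more days within April lands on 2097-04-27.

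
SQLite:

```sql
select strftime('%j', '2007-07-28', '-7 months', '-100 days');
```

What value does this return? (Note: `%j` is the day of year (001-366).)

262

First apply '-7 months', '-100 days': 2007-07-28 → 2006-09-19.
Day-of-year for 2006-09-19: days since 2006-01-01 inclusive = 262, zero-padded to 262.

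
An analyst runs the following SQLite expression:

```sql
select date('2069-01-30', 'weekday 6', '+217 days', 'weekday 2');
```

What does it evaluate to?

`weekday 6` advances to the next Saturday; 2069-01-30 is a Wednesday, so it moves forward to 2069-02-02.
Applying '+217 days' to 2069-02-02: counting 217 days forward gives 2069-09-07.
`weekday 2` advances to the next Tuesday; 2069-09-07 is a Saturday, so it moves forward to 2069-09-10.

2069-09-10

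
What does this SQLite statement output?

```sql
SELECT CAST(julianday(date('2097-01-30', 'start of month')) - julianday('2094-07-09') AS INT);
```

`start of month` rewinds 2097-01-30 to 2097-01-01.
22 days remain in July 2094 after the 9th (31 − 9).
Full months from August 2094 through December 2096 contribute their day counts.
Then 1 day into January 2097.
Total: 22 + 31 + 30 + 31 + 30 + 31 + 31 + 28 + 31 + 30 + 31 + 30 + 31 + 31 + 30 + 31 + 30 + 31 + 31 + 29 + 31 + 30 + 31 + 30 + 31 + 31 + 30 + 31 + 30 + 31 + 1 = 907.

907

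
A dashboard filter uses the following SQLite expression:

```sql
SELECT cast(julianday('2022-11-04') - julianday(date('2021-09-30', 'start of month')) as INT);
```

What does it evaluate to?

429

`start of month` rewinds 2021-09-30 to 2021-09-01.
29 days remain in September 2021 after the 1st (30 − 1).
Full months from October 2021 through October 2022 contribute their day counts.
Then 4 days into November 2022.
Total: 29 + 31 + 30 + 31 + 31 + 28 + 31 + 30 + 31 + 30 + 31 + 31 + 30 + 31 + 4 = 429.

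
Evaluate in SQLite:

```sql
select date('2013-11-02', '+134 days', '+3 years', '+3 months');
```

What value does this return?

Applying '+134 days' to 2013-11-02: counting 134 days forward gives 2014-03-16.
Adding +3 years to 2014-03-16 gives 2017-03-16.
Adding +3 months to 2017-03-16 gives 2017-06-16.

2017-06-16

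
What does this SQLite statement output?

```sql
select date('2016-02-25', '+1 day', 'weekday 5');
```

2016-02-26

Advancing 1 more day within February lands on 2016-02-26.
`weekday 5` advances to the next Friday; 2016-02-26 is already a Friday, so it stays at 2016-02-26.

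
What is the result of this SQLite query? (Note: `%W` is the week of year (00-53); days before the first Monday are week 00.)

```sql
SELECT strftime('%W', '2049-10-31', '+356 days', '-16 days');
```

40

First apply '+356 days', '-16 days': 2049-10-31 → 2050-10-06.
2050-10-06 is a Thursday. SQLite's %W counts Mondays since the year started; the result is 40.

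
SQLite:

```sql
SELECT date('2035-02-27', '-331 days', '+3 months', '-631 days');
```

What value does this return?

2032-10-09

Applying '-331 days' to 2035-02-27: counting 331 days back gives 2034-04-02.
Adding +3 months to 2034-04-02 gives 2034-07-02.
Applying '-631 days' to 2034-07-02: counting 631 days back gives 2032-10-09.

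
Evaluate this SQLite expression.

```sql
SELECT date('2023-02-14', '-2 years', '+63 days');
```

Adding -2 years to 2023-02-14 gives 2021-02-14.
Applying '+63 days' to 2021-02-14: counting 63 days forward gives 2021-04-18.

2021-04-18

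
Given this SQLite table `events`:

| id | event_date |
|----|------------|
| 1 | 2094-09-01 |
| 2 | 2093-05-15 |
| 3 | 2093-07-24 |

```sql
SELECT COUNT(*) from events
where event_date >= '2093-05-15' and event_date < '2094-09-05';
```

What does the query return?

3

Rows in [2093-05-15, 2094-09-05): 2094-09-01, 2093-05-15, 2093-07-24 → 3 rows.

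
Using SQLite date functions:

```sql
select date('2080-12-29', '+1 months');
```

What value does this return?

2081-01-29

Adding +1 month to 2080-12-29 gives 2081-01-29.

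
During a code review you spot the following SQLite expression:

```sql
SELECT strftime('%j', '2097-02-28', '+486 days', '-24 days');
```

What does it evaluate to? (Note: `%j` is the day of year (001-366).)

First apply '+486 days', '-24 days': 2097-02-28 → 2098-06-05.
Day-of-year for 2098-06-05: days since 2098-01-01 inclusive = 156, zero-padded to 156.

156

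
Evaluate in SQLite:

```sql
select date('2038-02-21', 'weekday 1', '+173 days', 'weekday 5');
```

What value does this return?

`weekday 1` advances to the next Monday; 2038-02-21 is a Sunday, so it moves forward to 2038-02-22.
Applying '+173 days' to 2038-02-22: counting 173 days forward gives 2038-08-14.
`weekday 5` advances to the next Friday; 2038-08-14 is a Saturday, so it moves forward to 2038-08-20.

2038-08-20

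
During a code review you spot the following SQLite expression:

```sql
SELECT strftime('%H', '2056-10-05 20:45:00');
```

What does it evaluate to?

`%H` extracts the 2-digit hour (00-23): 20.

20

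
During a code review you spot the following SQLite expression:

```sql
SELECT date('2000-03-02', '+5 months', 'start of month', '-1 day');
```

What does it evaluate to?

Adding +5 months to 2000-03-02 gives 2000-08-02.
`start of month` rewinds 2000-08-02 to 2000-08-01.
Going back 1 day from 2000-08-01 reaches 2000-07-31 (last day of July, 31 days).

2000-07-31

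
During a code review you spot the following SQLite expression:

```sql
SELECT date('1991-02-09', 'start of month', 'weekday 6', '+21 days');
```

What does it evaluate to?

`start of month` rewinds 1991-02-09 to 1991-02-01.
`weekday 6` advances to the next Saturday; 1991-02-01 is a Friday, so it moves forward to 1991-02-02.
Advancing 21 more days within February lands on 1991-02-23.

1991-02-23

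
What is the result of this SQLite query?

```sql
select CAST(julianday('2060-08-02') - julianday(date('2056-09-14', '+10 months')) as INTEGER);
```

1115

Adding +10 months to 2056-09-14 gives 2057-07-14.
17 days remain in July 2057 after the 14th (31 − 14).
Full months from August 2057 through July 2060 contribute their day counts.
Then 2 days into August 2060.
Total: 17 + 31 + 30 + 31 + 30 + 31 + 31 + 28 + 31 + 30 + 31 + 30 + 31 + 31 + 30 + 31 + 30 + 31 + 31 + 28 + 31 + 30 + 31 + 30 + 31 + 31 + 30 + 31 + 30 + 31 + 31 + 29 + 31 + 30 + 31 + 30 + 31 + 2 = 1115.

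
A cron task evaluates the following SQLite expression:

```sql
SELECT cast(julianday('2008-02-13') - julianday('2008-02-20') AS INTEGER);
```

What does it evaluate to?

-7

Both dates are in February 2008: 20 − 13 = 7.
The subtraction is earlier − later, so the result is −7 → -7.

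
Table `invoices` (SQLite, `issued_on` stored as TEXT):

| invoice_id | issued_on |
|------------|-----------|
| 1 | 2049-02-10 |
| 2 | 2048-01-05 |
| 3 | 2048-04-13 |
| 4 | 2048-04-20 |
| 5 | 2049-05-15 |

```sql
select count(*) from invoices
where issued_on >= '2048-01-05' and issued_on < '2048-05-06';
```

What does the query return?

3

Rows in [2048-01-05, 2048-05-06): 2048-01-05, 2048-04-13, 2048-04-20 → 3 rows.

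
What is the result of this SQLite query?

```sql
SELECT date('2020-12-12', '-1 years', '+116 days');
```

Adding -1 year to 2020-12-12 gives 2019-12-12.
Applying '+116 days' to 2019-12-12: counting 116 days forward gives 2020-04-06.

2020-04-06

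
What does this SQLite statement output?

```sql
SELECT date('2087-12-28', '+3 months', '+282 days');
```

Adding +3 months to 2087-12-28 gives 2088-03-28.
Applying '+282 days' to 2088-03-28: counting 282 days forward gives 2089-01-04.

2089-01-04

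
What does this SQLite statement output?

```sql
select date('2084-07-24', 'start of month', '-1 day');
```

2084-06-30

`start of month` rewinds 2084-07-24 to 2084-07-01.
Going back 1 day from 2084-07-01 reaches 2084-06-30 (last day of June, 30 days).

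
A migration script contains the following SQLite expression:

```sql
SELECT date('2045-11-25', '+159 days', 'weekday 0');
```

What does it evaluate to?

2046-05-06

Applying '+159 days' to 2045-11-25: counting 159 days forward gives 2046-05-03.
`weekday 0` advances to the next Sunday; 2046-05-03 is a Thursday, so it moves forward to 2046-05-06.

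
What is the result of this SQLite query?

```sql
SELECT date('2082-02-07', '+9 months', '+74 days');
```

Adding +9 months to 2082-02-07 gives 2082-11-07.
Applying '+74 days' to 2082-11-07: counting 74 days forward gives 2083-01-20.

2083-01-20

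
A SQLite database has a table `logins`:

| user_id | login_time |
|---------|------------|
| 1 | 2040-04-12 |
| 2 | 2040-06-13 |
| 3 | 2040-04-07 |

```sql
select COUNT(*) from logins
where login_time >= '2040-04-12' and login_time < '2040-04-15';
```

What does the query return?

1

Rows in [2040-04-12, 2040-04-15): 2040-04-12 → 1 row.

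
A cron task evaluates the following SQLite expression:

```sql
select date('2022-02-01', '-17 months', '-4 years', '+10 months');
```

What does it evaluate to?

Adding -17 months to 2022-02-01 gives 2020-09-01.
Adding -4 years to 2020-09-01 gives 2016-09-01.
Adding +10 months to 2016-09-01 gives 2017-07-01.

2017-07-01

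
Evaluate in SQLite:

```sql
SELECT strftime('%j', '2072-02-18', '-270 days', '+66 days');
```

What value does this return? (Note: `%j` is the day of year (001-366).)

210

First apply '-270 days', '+66 days': 2072-02-18 → 2071-07-29.
Day-of-year for 2071-07-29: days since 2071-01-01 inclusive = 210, zero-padded to 210.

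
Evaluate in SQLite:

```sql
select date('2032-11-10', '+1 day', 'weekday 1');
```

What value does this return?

2032-11-15

Advancing 1 more day within November lands on 2032-11-11.
`weekday 1` advances to the next Monday; 2032-11-11 is a Thursday, so it moves forward to 2032-11-15.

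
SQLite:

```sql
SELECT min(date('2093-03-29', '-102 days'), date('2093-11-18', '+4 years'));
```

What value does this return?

2092-12-17

date('2093-03-29', '-102 days') → 2092-12-17.
date('2093-11-18', '+4 years') → 2097-11-18.
Earlier of the two is 2092-12-17.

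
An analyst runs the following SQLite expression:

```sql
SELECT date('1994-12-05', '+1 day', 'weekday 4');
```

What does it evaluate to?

Advancing 1 more day within December lands on 1994-12-06.
`weekday 4` advances to the next Thursday; 1994-12-06 is a Tuesday, so it moves forward to 1994-12-08.

1994-12-08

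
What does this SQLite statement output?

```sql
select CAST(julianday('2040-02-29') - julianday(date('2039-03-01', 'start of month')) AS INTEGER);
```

`start of month` rewinds 2039-03-01 to 2039-03-01.
30 days remain in March 2039 after the 1st (31 − 1).
Full months from April 2039 through January 2040 contribute their day counts.
Then 29 days into February 2040.
Total: 30 + 30 + 31 + 30 + 31 + 31 + 30 + 31 + 30 + 31 + 31 + 29 = 365.

365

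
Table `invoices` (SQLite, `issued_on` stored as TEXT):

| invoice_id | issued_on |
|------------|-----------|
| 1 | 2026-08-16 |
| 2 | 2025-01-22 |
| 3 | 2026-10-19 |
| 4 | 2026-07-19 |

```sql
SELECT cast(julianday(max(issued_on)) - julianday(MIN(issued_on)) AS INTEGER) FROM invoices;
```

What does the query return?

635

MIN = 2025-01-22, MAX = 2026-10-19.
9 days remain in January 2025 after the 22nd (31 − 22).
Full months from February 2025 through September 2026 contribute their day counts.
Then 19 days into October 2026.
Total: 9 + 28 + 31 + 30 + 31 + 30 + 31 + 31 + 30 + 31 + 30 + 31 + 31 + 28 + 31 + 30 + 31 + 30 + 31 + 31 + 30 + 19 = 635.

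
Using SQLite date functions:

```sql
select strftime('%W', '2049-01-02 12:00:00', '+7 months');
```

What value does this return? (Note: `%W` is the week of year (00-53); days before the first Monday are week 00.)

31

First apply '+7 months': 2049-01-02 12:00:00 → 2049-08-02 12:00:00.
2049-08-02 is a Monday. SQLite's %W counts Mondays since the year started; the result is 31.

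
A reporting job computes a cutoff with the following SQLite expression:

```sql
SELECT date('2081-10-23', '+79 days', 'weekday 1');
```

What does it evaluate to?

2082-01-12

Applying '+79 days' to 2081-10-23: counting 79 days forward gives 2082-01-10.
`weekday 1` advances to the next Monday; 2082-01-10 is a Saturday, so it moves forward to 2082-01-12.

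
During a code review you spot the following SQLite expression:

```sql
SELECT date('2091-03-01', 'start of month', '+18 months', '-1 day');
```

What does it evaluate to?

`start of month` rewinds 2091-03-01 to 2091-03-01.
Adding +18 months to 2091-03-01 gives 2092-09-01.
Going back 1 day from 2092-09-01 reaches 2092-08-31 (last day of August, 31 days).

2092-08-31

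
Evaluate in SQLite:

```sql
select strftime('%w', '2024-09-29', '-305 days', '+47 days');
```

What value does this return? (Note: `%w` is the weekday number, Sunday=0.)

First apply '-305 days', '+47 days': 2024-09-29 → 2024-01-15.
2024-01-15 is a Monday; with Sunday=0 that is 1.

1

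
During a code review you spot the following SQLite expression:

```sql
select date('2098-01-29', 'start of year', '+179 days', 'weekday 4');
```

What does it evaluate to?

`start of year` rewinds 2098-01-29 to 2098-01-01.
Applying '+179 days' to 2098-01-01: counting 179 days forward gives 2098-06-29.
`weekday 4` advances to the next Thursday; 2098-06-29 is a Sunday, so it moves forward to 2098-07-03.

2098-07-03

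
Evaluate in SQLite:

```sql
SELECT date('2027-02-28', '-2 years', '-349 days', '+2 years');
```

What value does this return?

2026-03-16

Adding -2 years to 2027-02-28 gives 2025-02-28.
Applying '-349 days' to 2025-02-28: counting 349 days back gives 2024-03-16.
Adding +2 years to 2024-03-16 gives 2026-03-16.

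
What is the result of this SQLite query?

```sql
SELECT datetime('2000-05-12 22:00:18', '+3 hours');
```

2000-05-13 01:00:18

+3 hours from 2000-05-12 22:00:18 is 2000-05-13 01:00:18 (crosses midnight).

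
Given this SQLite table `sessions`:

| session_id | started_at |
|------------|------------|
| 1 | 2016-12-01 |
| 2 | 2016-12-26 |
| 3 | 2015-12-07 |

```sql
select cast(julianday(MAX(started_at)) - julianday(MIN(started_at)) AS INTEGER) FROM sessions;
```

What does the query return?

MIN = 2015-12-07, MAX = 2016-12-26.
24 days remain in December 2015 after the 7th (31 − 7).
Full months from January 2016 through November 2016 contribute their day counts.
Then 26 days into December 2016.
Total: 24 + 31 + 29 + 31 + 30 + 31 + 30 + 31 + 31 + 30 + 31 + 30 + 26 = 385.

385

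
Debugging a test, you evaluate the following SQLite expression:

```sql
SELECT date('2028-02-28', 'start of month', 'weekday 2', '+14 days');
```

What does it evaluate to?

2028-02-15

`start of month` rewinds 2028-02-28 to 2028-02-01.
`weekday 2` advances to the next Tuesday; 2028-02-01 is already a Tuesday, so it stays at 2028-02-01.
Advancing 14 more days within February lands on 2028-02-15.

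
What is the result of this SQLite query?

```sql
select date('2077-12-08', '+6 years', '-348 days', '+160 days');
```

2083-06-03

Adding +6 years to 2077-12-08 gives 2083-12-08.
Applying '-348 days' to 2083-12-08: counting 348 days back gives 2082-12-25.
Applying '+160 days' to 2082-12-25: counting 160 days forward gives 2083-06-03.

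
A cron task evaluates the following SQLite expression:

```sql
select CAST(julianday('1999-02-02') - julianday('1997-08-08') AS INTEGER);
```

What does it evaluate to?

23 days remain in August 1997 after the 8th (31 − 8).
Full months from September 1997 through January 1999 contribute their day counts.
Then 2 days into February 1999.
Total: 23 + 30 + 31 + 30 + 31 + 31 + 28 + 31 + 30 + 31 + 30 + 31 + 31 + 30 + 31 + 30 + 31 + 31 + 2 = 543.

543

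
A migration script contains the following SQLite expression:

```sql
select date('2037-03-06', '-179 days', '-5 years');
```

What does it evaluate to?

2031-09-08

Applying '-179 days' to 2037-03-06: counting 179 days back gives 2036-09-08.
Adding -5 years to 2036-09-08 gives 2031-09-08.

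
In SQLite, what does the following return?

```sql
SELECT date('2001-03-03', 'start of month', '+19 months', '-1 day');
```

`start of month` rewinds 2001-03-03 to 2001-03-01.
Adding +19 months to 2001-03-01 gives 2002-10-01.
Going back 1 day from 2002-10-01 reaches 2002-09-30 (last day of September, 30 days).

2002-09-30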